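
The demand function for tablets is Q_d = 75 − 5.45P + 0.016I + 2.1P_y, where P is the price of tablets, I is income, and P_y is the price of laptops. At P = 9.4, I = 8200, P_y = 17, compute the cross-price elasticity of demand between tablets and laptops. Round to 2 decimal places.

Evaluating quantity at (P, I, P_y) gives Q_d = 75 − 5.45(9.4) + 0.016(8200) + 2.1(17) = 75 − 51.23 + 131.2 + 35.7 = 190.67.
∂Q_d/∂P_y = +2.1, so E_xy = 2.1·(17/190.67) ≈ 0.19.
E_xy > 0: the goods are substitutes.

0.19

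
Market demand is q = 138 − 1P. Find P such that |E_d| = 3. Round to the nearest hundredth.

103.50

Set −bP/(a − bP) = −3 ⇒ bP = 3(a − bP) ⇒ bP(1+3) = 3·a.
P = 3·138/(1·4) = 103.50.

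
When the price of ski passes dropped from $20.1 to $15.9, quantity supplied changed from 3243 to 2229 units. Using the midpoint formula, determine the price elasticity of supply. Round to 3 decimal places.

%ΔQ = (2229 − 3243)/[(3243 + 2229)/2] = -1014/2736 ≈ -0.3706.
%Δp = (15.9 − 20.1)/[(20.1 + 15.9)/2] = -4.2/18 ≈ -0.2333.
Arc elasticity E = %ΔQ/%Δp ≈ -0.3706/-0.2333 ≈ 1.588.
|E| > 1: supply is elastic over this range.

1.588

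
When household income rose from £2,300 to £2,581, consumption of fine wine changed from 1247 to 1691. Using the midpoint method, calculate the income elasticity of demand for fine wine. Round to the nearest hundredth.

2.63

%ΔQ = (1691 − 1247)/[(1247+1691)/2] = 444/1469 ≈ 0.3022.
%ΔI = (2,581 − 2,300)/[(2,300+2,581)/2] = 281/2440.5 ≈ 0.1151.
E_I = %ΔQ/%ΔI ≈ 2.63.
E_I > 1: normal good (luxury).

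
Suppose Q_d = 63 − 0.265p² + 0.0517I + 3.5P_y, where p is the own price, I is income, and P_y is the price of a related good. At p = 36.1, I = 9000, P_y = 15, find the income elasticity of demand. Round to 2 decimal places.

At the given point, Q_d = 63 − 0.265(36.1)² + 0.0517(9000) + 3.5(15) = 63 − 345.3507 + 465.3 + 52.5 = 235.4494.
∂Q_d/∂I = +0.0517, so E_I = 0.0517·(9000/235.4494) ≈ 1.98.
E_I > 1: normal good (luxury).

1.98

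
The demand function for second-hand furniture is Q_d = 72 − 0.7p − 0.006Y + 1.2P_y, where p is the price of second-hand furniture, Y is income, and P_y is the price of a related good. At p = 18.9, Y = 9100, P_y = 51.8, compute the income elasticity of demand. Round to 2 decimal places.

-0.82

Evaluating quantity at (p, Y, P_y) gives Q_d = 72 − 0.7(18.9) − 0.006(9100) + 1.2(51.8) = 72 − 13.23 − 54.6 + 62.16 = 66.33.
∂Q_d/∂Y = −0.006, so E_I = -0.006·(9100/66.33) ≈ -0.82.
E_I < 0: inferior good.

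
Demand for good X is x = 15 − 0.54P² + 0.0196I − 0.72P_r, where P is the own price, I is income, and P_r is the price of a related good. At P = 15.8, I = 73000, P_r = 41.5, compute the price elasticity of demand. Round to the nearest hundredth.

-0.21

Substituting, x = 15 − 0.54(15.8)² + 0.0196(73000) − 0.72(41.5) = 15 − 134.8056 + 1430.8 − 29.88 = 1281.1144.
∂x/∂P = −2·0.54·P = -17.064, so E_p = -17.064·(15.8/1281.1144) ≈ -0.21.
|E_p| < 1: demand is inelastic.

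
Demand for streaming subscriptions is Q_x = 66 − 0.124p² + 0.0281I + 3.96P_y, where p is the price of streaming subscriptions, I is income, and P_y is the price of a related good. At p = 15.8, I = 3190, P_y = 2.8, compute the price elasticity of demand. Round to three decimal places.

Substituting, Q_x = 66 − 0.124(15.8)² + 0.0281(3190) + 3.96(2.8) = 66 − 30.9554 + 89.639 + 11.088 = 135.7716.
∂Q_x/∂p = −2·0.124·p = -3.9184, so E_p = -3.9184·(15.8/135.7716) ≈ -0.456.
|E_p| < 1: demand is inelastic.

-0.456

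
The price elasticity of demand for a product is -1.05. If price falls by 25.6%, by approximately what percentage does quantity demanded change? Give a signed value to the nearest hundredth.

%ΔQ ≈ E × %ΔP = (-1.05) × (-25.6%) = 26.88%.

26.88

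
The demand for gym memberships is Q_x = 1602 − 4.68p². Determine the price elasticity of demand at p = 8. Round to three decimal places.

-0.460

At p = 8, Q_x = 1302.48.
dQ_x/dp = −2·4.68·p = −74.88.
Point elasticity E = (dQ_x/dp)·(p/Q_x) = -74.88 × 8/1302.48 ≈ -0.460.
|E| < 1, so demand is inelastic at this price.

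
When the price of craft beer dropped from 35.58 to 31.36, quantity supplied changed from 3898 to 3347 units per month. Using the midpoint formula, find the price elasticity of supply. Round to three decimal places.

%Δq = (3347 − 3898)/[(3898 + 3347)/2] = -551/3622.5 ≈ -0.1521.
%ΔP = (31.36 − 35.58)/[(35.58 + 31.36)/2] = -4.22/33.47 ≈ -0.1261.
Arc elasticity E = %Δq/%ΔP ≈ -0.1521/-0.1261 ≈ 1.206.
|E| > 1: supply is elastic over this range.

1.206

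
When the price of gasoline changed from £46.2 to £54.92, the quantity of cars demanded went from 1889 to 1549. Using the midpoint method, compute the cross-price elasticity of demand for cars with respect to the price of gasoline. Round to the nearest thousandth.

-1.147

%ΔQ_x = (1549 − 1889)/[(1889+1549)/2] = -340/1719 ≈ -0.1978.
%ΔP_y = (54.92 − 46.2)/[(46.2+54.92)/2] ≈ 0.1725.
E_xy = -0.1978/0.1725 ≈ -1.147.
E_xy < 0, so cars and gasoline are complements.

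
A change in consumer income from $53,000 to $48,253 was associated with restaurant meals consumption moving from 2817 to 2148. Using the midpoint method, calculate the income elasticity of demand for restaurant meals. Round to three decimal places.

2.874

%ΔQ = (2148 − 2817)/[(2817+2148)/2] = -669/2482.5 ≈ -0.2695.
%ΔI = (48,253 − 53,000)/[(53,000+48,253)/2] = -4747/50626.5 ≈ -0.0938.
E_I = %ΔQ/%ΔI ≈ 2.874.
E_I > 1: normal good (luxury).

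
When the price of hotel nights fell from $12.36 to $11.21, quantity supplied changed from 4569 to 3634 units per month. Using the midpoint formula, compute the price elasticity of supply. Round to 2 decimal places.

%ΔQ = (3634 − 4569)/[(4569 + 3634)/2] = -935/4101.5 ≈ -0.2280.
%Δp = (11.21 − 12.36)/[(12.36 + 11.21)/2] = -1.15/11.785 ≈ -0.0976.
Arc elasticity E = %ΔQ/%Δp ≈ -0.2280/-0.0976 ≈ 2.34.
|E| > 1: supply is elastic over this range.

2.34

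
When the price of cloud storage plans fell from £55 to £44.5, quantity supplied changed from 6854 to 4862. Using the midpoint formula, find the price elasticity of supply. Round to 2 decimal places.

%ΔQ = (4862 − 6854)/[(6854 + 4862)/2] = -1992/5858 ≈ -0.3400.
%Δp = (44.5 − 55)/[(55 + 44.5)/2] = -10.5/49.75 ≈ -0.2111.
Arc elasticity E = %ΔQ/%Δp ≈ -0.3400/-0.2111 ≈ 1.61.
|E| > 1: supply is elastic over this range.

1.61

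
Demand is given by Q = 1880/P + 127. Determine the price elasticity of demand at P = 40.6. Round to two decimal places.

-0.27

At P = 40.6, Q = 173.3054.
dQ/dP = −1880/P² = −1.1405.
Point elasticity E = (dQ/dP)·(P/Q) = -1.1405 × 40.6/173.3054 ≈ -0.27.
|E| < 1, so demand is inelastic at this price.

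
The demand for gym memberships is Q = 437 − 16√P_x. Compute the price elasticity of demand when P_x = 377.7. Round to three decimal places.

At P_x = 377.7, Q = 126.0479.
dQ/dP_x = −16/(2√P_x) = −16/(2·19.4345).
Point elasticity E = (dQ/dP_x)·(P_x/Q) = -0.4116 × 377.7/126.0479 ≈ -1.233.
|E| > 1, so demand is elastic at this price.

-1.233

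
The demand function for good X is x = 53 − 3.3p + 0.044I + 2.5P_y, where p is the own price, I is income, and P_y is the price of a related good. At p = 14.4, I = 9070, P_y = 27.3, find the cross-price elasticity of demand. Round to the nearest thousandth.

Evaluating quantity at (p, I, P_y) gives x = 53 − 3.3(14.4) + 0.044(9070) + 2.5(27.3) = 53 − 47.52 + 399.08 + 68.25 = 472.81.
∂x/∂P_y = +2.5, so E_xy = 2.5·(27.3/472.81) ≈ 0.144.
E_xy > 0: the goods are substitutes.

0.144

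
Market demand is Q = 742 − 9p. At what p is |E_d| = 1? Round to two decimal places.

For linear demand Q = a − bp, E = −bp/(a − bp). |E| = 1 ⇒ bp = a − bp ⇒ p = a/(2b).
p = 742/(2·9) ≈ 41.22.

41.22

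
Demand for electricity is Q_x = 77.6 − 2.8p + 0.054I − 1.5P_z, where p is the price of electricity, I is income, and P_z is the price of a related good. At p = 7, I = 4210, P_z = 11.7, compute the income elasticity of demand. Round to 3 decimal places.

First evaluate Q_x: 77.6 − 2.8(7) + 0.054(4210) − 1.5(11.7) = 77.6 − 19.6 + 227.34 − 17.55 = 267.79.
∂Q_x/∂I = +0.054, so E_I = 0.054·(4210/267.79) ≈ 0.849.
E_I ∈ (0,1): normal good (necessity).

0.849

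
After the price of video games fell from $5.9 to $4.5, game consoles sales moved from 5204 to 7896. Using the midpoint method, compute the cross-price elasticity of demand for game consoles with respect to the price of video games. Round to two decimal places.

%ΔQ_x = (7896 − 5204)/[(5204+7896)/2] = 2692/6550 ≈ 0.4110.
%ΔP_y = (4.5 − 5.9)/[(5.9+4.5)/2] ≈ -0.2692.
E_xy = 0.4110/-0.2692 ≈ -1.53.
E_xy < 0, so game consoles and video games are complements.

-1.53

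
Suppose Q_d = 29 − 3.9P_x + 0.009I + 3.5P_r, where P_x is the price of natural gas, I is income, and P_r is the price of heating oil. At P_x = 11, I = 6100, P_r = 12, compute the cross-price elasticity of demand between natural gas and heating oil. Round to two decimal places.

Q_d = 29 − 3.9(11) + 0.009(6100) + 3.5(12) = 29 − 42.9 + 54.9 + 42 = 83.
∂Q_d/∂P_r = +3.5, so E_xy = 3.5·(12/83) ≈ 0.51.
E_xy > 0: the goods are substitutes.

0.51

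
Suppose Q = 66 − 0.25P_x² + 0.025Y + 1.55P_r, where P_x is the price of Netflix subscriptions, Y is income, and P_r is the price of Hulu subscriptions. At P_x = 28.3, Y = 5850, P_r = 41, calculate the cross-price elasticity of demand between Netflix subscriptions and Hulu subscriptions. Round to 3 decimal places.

0.841

First evaluate Q: 66 − 0.25(28.3)² + 0.025(5850) + 1.55(41) = 66 − 200.2225 + 146.25 + 63.55 = 75.5775.
∂Q/∂P_r = +1.55, so E_xy = 1.55·(41/75.5775) ≈ 0.841.
E_xy > 0: the goods are substitutes.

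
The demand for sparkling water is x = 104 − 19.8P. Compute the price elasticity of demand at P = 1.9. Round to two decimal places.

At P = 1.9, x = 66.38.
dx/dP = −19.8.
Point elasticity E = (dx/dP)·(P/x) = -19.8 × 1.9/66.38 ≈ -0.57.
|E| < 1, so demand is inelastic at this price.

-0.57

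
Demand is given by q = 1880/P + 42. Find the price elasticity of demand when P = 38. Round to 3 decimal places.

At P = 38, q = 91.4737.
dq/dP = −1880/P² = −1.3019.
Point elasticity E = (dq/dP)·(P/q) = -1.3019 × 38/91.4737 ≈ -0.541.
|E| < 1, so demand is inelastic at this price.

-0.541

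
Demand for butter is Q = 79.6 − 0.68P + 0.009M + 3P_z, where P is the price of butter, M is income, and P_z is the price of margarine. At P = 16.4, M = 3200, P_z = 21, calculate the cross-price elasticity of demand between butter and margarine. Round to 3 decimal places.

0.393

Q = 79.6 − 0.68(16.4) + 0.009(3200) + 3(21) = 79.6 − 11.152 + 28.8 + 63 = 160.248.
∂Q/∂P_z = +3, so E_xy = 3·(21/160.248) ≈ 0.393.
E_xy > 0: the goods are substitutes.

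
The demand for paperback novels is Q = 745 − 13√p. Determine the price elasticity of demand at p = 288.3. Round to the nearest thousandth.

At p = 288.3, Q = 524.2678.
dQ/dp = −13/(2√p) = −13/(2·16.9794).
Point elasticity E = (dQ/dp)·(p/Q) = -0.3828 × 288.3/524.2678 ≈ -0.211.
|E| < 1, so demand is inelastic at this price.

-0.211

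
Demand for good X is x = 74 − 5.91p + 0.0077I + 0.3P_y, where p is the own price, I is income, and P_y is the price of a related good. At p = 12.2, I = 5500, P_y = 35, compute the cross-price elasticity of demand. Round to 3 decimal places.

x = 74 − 5.91(12.2) + 0.0077(5500) + 0.3(35) = 74 − 72.102 + 42.35 + 10.5 = 54.748.
∂x/∂P_y = +0.3, so E_xy = 0.3·(35/54.748) ≈ 0.192.
E_xy > 0: the goods are substitutes.

0.192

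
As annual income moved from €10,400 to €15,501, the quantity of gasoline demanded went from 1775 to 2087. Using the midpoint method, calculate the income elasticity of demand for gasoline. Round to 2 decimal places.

0.41

%ΔQ = (2087 − 1775)/[(1775+2087)/2] = 312/1931 ≈ 0.1616.
%ΔI = (15,501 − 10,400)/[(10,400+15,501)/2] = 5101/12950.5 ≈ 0.3939.
E_I = %ΔQ/%ΔI ≈ 0.41.
E_I ∈ (0,1): normal good (necessity).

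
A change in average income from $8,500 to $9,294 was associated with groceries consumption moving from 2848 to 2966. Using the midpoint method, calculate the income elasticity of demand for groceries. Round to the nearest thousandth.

0.455

%ΔQ = (2966 − 2848)/[(2848+2966)/2] = 118/2907 ≈ 0.0406.
%ΔI = (9,294 − 8,500)/[(8,500+9,294)/2] = 794/8897 ≈ 0.0892.
E_I = %ΔQ/%ΔI ≈ 0.455.
E_I ∈ (0,1): normal good (necessity).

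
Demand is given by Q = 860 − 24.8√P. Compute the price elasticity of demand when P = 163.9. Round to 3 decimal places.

-0.293

At P = 163.9, Q = 542.5019.
dQ/dP = −24.8/(2√P) = −24.8/(2·12.8023).
Point elasticity E = (dQ/dP)·(P/Q) = -0.9686 × 163.9/542.5019 ≈ -0.293.
|E| < 1, so demand is inelastic at this price.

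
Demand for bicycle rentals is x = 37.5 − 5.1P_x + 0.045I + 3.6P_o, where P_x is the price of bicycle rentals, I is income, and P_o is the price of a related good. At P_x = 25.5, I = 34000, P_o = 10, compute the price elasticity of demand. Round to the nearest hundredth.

Evaluating quantity at (P_x, I, P_o) gives x = 37.5 − 5.1(25.5) + 0.045(34000) + 3.6(10) = 37.5 − 130.05 + 1530 + 36 = 1473.45.
∂x/∂P_x = −5.1, so E_p = (−5.1)·(25.5/1473.45) ≈ -0.09.
|E_p| < 1: demand is inelastic.

-0.09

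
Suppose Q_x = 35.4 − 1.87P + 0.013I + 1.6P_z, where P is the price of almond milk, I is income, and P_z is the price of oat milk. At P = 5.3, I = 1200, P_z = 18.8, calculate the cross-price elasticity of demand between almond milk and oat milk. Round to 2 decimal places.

0.42

First evaluate Q_x: 35.4 − 1.87(5.3) + 0.013(1200) + 1.6(18.8) = 35.4 − 9.911 + 15.6 + 30.08 = 71.169.
∂Q_x/∂P_z = +1.6, so E_xy = 1.6·(18.8/71.169) ≈ 0.42.
E_xy > 0: the goods are substitutes.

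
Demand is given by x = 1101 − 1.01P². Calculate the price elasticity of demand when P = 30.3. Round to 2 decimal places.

-10.67

At P = 30.3, x = 173.7291.
dx/dP = −2·1.01·P = −61.206.
Point elasticity E = (dx/dP)·(P/x) = -61.206 × 30.3/173.7291 ≈ -10.67.
|E| > 1, so demand is elastic at this price.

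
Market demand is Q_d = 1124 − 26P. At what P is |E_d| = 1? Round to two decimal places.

21.62

For linear demand Q_d = a − bP, E = −bP/(a − bP). |E| = 1 ⇒ bP = a − bP ⇒ P = a/(2b).
P = 1124/(2·26) ≈ 21.62.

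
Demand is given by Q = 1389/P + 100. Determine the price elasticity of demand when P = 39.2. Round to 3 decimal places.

-0.262

At P = 39.2, Q = 135.4337.
dQ/dP = −1389/P² = −0.9039.
Point elasticity E = (dQ/dP)·(P/Q) = -0.9039 × 39.2/135.4337 ≈ -0.262.
|E| < 1, so demand is inelastic at this price.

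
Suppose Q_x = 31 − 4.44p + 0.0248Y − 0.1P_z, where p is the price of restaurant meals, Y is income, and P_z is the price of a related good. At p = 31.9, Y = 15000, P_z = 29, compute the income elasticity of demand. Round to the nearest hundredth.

1.44

Substituting, Q_x = 31 − 4.44(31.9) + 0.0248(15000) − 0.1(29) = 31 − 141.636 + 372 − 2.9 = 258.464.
∂Q_x/∂Y = +0.0248, so E_I = 0.0248·(15000/258.464) ≈ 1.44.
E_I > 1: normal good (luxury).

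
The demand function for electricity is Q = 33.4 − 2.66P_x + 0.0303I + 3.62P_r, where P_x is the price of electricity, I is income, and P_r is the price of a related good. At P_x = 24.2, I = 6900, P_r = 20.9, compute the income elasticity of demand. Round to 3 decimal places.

At the given point, Q = 33.4 − 2.66(24.2) + 0.0303(6900) + 3.62(20.9) = 33.4 − 64.372 + 209.07 + 75.658 = 253.756.
∂Q/∂I = +0.0303, so E_I = 0.0303·(6900/253.756) ≈ 0.824.
E_I ∈ (0,1): normal good (necessity).

0.824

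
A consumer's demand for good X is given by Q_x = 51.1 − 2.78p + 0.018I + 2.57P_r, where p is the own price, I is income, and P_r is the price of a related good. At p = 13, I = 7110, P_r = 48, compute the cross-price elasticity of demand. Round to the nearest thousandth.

At the given point, Q_x = 51.1 − 2.78(13) + 0.018(7110) + 2.57(48) = 51.1 − 36.14 + 127.98 + 123.36 = 266.3.
∂Q_x/∂P_r = +2.57, so E_xy = 2.57·(48/266.3) ≈ 0.463.
E_xy > 0: the goods are substitutes.

0.463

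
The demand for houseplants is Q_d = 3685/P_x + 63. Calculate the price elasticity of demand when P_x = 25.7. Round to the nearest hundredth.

-0.69

At P_x = 25.7, Q_d = 206.3852.
dQ_d/dP_x = −3685/P_x² = −5.5792.
Point elasticity E = (dQ_d/dP_x)·(P_x/Q_d) = -5.5792 × 25.7/206.3852 ≈ -0.69.
|E| < 1, so demand is inelastic at this price.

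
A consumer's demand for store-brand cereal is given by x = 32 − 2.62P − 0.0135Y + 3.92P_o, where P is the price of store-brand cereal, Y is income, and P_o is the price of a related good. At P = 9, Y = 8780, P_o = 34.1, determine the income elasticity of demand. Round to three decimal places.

Substituting, x = 32 − 2.62(9) − 0.0135(8780) + 3.92(34.1) = 32 − 23.58 − 118.53 + 133.672 = 23.562.
∂x/∂Y = −0.0135, so E_I = -0.0135·(8780/23.562) ≈ -5.031.
E_I < 0: inferior good.

-5.031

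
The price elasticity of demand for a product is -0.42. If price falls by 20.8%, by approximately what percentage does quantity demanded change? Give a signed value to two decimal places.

%ΔQ ≈ E × %ΔP = (-0.42) × (-20.8%) ≈ 8.74%.

8.74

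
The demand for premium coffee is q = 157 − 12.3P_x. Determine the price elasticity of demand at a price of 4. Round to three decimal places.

-0.456

At P_x = 4, q = 107.8.
dq/dP_x = −12.3.
Point elasticity E = (dq/dP_x)·(P_x/q) = -12.3 × 4/107.8 ≈ -0.456.
|E| < 1, so demand is inelastic at this price.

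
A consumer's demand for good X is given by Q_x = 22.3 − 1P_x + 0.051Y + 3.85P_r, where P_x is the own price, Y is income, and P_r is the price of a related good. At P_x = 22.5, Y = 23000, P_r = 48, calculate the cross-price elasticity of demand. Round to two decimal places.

Substituting, Q_x = 22.3 − 1(22.5) + 0.051(23000) + 3.85(48) = 22.3 − 22.5 + 1173 + 184.8 = 1357.6.
∂Q_x/∂P_r = +3.85, so E_xy = 3.85·(48/1357.6) ≈ 0.14.
E_xy > 0: the goods are substitutes.

0.14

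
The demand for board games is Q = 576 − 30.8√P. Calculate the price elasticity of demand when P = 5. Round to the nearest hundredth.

At P = 5, Q = 507.1291.
dQ/dP = −30.8/(2√P) = −30.8/(2·2.2361).
Point elasticity E = (dQ/dP)·(P/Q) = -6.8871 × 5/507.1291 ≈ -0.07.
|E| < 1, so demand is inelastic at this price.

-0.07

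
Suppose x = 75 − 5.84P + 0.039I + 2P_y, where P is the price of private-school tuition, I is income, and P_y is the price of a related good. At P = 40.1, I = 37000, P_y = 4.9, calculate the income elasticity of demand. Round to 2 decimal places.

Evaluating quantity at (P, I, P_y) gives x = 75 − 5.84(40.1) + 0.039(37000) + 2(4.9) = 75 − 234.184 + 1443 + 9.8 = 1293.616.
∂x/∂I = +0.039, so E_I = 0.039·(37000/1293.616) ≈ 1.12.
E_I > 1: normal good (luxury).

1.12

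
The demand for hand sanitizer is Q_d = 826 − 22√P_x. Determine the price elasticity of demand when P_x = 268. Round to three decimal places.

-0.387

At P_x = 268, Q_d = 465.8445.
dQ_d/dP_x = −22/(2√P_x) = −22/(2·16.3707).
Point elasticity E = (dQ_d/dP_x)·(P_x/Q_d) = -0.6719 × 268/465.8445 ≈ -0.387.
|E| < 1, so demand is inelastic at this price.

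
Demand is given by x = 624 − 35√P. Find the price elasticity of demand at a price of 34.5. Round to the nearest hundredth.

At P = 34.5, x = 418.4215.
dx/dP = −35/(2√P) = −35/(2·5.8737).
Point elasticity E = (dx/dP)·(P/x) = -2.9794 × 34.5/418.4215 ≈ -0.25.
|E| < 1, so demand is inelastic at this price.

-0.25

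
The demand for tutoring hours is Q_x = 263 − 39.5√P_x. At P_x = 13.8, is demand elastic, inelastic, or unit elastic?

inelastic

At P_x = 13.8, Q_x = 116.264.
dQ_x/dP_x = −39.5/(2√P_x) = −39.5/(2·3.7148).
Point elasticity E = (dQ_x/dP_x)·(P_x/Q_x) = -5.3165 × 13.8/116.264 ≈ -0.631.
|E| ≈ 0.631 < 1, so demand is inelastic.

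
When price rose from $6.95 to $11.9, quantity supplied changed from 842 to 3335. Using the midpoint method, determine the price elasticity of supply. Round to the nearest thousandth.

2.273

%Δq = (3335 − 842)/[(842 + 3335)/2] = 2493/2088.5 ≈ 1.1937.
%ΔP = (11.9 − 6.95)/[(6.95 + 11.9)/2] = 4.95/9.425 ≈ 0.5252.
Arc elasticity E = %Δq/%ΔP ≈ 1.1937/0.5252 ≈ 2.273.
|E| > 1: supply is elastic over this range.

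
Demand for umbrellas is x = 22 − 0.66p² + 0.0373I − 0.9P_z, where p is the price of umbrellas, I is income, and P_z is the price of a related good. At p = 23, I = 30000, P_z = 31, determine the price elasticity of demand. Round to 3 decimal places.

x = 22 − 0.66(23)² + 0.0373(30000) − 0.9(31) = 22 − 349.14 + 1119 − 27.9 = 763.96.
∂x/∂p = −2·0.66·p = -30.36, so E_p = -30.36·(23/763.96) ≈ -0.914.
|E_p| < 1: demand is inelastic.

-0.914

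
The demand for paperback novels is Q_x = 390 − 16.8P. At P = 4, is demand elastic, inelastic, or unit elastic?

At P = 4, Q_x = 322.8.
dQ_x/dP = −16.8.
Point elasticity E = (dQ_x/dP)·(P/Q_x) = -16.8 × 4/322.8 ≈ -0.208.
|E| ≈ 0.208 < 1, so demand is inelastic.

inelastic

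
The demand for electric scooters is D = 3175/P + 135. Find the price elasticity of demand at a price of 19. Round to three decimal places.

-0.553

At P = 19, D = 302.1053.
dD/dP = −3175/P² = −8.795.
Point elasticity E = (dD/dP)·(P/D) = -8.795 × 19/302.1053 ≈ -0.553.
|E| < 1, so demand is inelastic at this price.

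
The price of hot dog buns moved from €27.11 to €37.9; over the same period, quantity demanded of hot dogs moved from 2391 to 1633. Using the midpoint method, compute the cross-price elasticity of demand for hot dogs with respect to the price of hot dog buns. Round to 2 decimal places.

-1.13

%ΔQ_x = (1633 − 2391)/[(2391+1633)/2] = -758/2012 ≈ -0.3767.
%ΔP_y = (37.9 − 27.11)/[(27.11+37.9)/2] ≈ 0.3319.
E_xy = -0.3767/0.3319 ≈ -1.13.
E_xy < 0, so hot dogs and hot dog buns are complements.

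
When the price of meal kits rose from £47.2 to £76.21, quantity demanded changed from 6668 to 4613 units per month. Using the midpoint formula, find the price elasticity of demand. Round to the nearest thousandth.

%ΔQ = (4613 − 6668)/[(6668 + 4613)/2] = -2055/5640.5 ≈ -0.3643.
%ΔP = (76.21 − 47.2)/[(47.2 + 76.21)/2] = 29.01/61.705 ≈ 0.4701.
Arc elasticity E = %ΔQ/%ΔP ≈ -0.3643/0.4701 ≈ -0.775.
|E| < 1: demand is inelastic over this range.

-0.775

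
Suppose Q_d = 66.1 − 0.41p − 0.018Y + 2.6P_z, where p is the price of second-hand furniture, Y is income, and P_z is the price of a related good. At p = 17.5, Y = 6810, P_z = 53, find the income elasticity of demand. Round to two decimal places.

First evaluate Q_d: 66.1 − 0.41(17.5) − 0.018(6810) + 2.6(53) = 66.1 − 7.175 − 122.58 + 137.8 = 74.145.
∂Q_d/∂Y = −0.018, so E_I = -0.018·(6810/74.145) ≈ -1.65.
E_I < 0: inferior good.

-1.65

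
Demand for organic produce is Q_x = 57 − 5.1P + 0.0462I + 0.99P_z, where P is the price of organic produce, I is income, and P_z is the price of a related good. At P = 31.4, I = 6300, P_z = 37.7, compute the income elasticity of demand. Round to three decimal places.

First evaluate Q_x: 57 − 5.1(31.4) + 0.0462(6300) + 0.99(37.7) = 57 − 160.14 + 291.06 + 37.323 = 225.243.
∂Q_x/∂I = +0.0462, so E_I = 0.0462·(6300/225.243) ≈ 1.292.
E_I > 1: normal good (luxury).

1.292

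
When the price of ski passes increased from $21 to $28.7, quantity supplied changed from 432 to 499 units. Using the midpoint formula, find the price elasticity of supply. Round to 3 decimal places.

0.465

%Δq = (499 − 432)/[(432 + 499)/2] = 67/465.5 ≈ 0.1439.
%Δp = (28.7 − 21)/[(21 + 28.7)/2] = 7.7/24.85 ≈ 0.3099.
Arc elasticity E = %Δq/%Δp ≈ 0.1439/0.3099 ≈ 0.465.
|E| < 1: supply is inelastic over this range.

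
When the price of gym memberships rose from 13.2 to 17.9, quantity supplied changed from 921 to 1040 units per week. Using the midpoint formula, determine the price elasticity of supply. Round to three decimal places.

%ΔQ = (1040 − 921)/[(921 + 1040)/2] = 119/980.5 ≈ 0.1214.
%Δp = (17.9 − 13.2)/[(13.2 + 17.9)/2] = 4.7/15.55 ≈ 0.3023.
Arc elasticity E = %ΔQ/%Δp ≈ 0.1214/0.3023 ≈ 0.402.
|E| < 1: supply is inelastic over this range.

0.402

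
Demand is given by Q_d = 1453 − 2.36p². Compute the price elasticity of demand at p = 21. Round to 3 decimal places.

-5.049

At p = 21, Q_d = 412.24.
dQ_d/dp = −2·2.36·p = −99.12.
Point elasticity E = (dQ_d/dp)·(p/Q_d) = -99.12 × 21/412.24 ≈ -5.049.
|E| > 1, so demand is elastic at this price.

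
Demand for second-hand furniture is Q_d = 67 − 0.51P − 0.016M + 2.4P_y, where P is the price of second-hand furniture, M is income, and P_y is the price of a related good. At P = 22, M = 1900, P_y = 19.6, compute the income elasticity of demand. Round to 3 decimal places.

At the given point, Q_d = 67 − 0.51(22) − 0.016(1900) + 2.4(19.6) = 67 − 11.22 − 30.4 + 47.04 = 72.42.
∂Q_d/∂M = −0.016, so E_I = -0.016·(1900/72.42) ≈ -0.420.
E_I < 0: inferior good.

-0.420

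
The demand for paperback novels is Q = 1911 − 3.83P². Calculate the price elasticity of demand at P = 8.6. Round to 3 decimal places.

-0.348

At P = 8.6, Q = 1627.7332.
dQ/dP = −2·3.83·P = −65.876.
Point elasticity E = (dQ/dP)·(P/Q) = -65.876 × 8.6/1627.7332 ≈ -0.348.
|E| < 1, so demand is inelastic at this price.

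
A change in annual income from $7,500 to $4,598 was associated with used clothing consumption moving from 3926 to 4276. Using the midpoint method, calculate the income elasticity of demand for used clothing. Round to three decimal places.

-0.178

%ΔQ = (4276 − 3926)/[(3926+4276)/2] = 350/4101 ≈ 0.0853.
%ΔI = (4,598 − 7,500)/[(7,500+4,598)/2] = -2902/6049 ≈ -0.4797.
E_I = %ΔQ/%ΔI ≈ -0.178.
E_I < 0: inferior good.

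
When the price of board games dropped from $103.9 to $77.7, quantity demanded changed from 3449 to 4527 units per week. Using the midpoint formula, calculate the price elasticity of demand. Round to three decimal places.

%Δq = (4527 − 3449)/[(3449 + 4527)/2] = 1078/3988 ≈ 0.2703.
%ΔP = (77.7 − 103.9)/[(103.9 + 77.7)/2] = -26.2/90.8 ≈ -0.2885.
Arc elasticity E = %Δq/%ΔP ≈ 0.2703/-0.2885 ≈ -0.937.
|E| < 1: demand is inelastic over this range.

-0.937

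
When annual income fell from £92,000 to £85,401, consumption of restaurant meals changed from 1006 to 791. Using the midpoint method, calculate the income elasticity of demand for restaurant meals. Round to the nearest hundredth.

%ΔQ = (791 − 1006)/[(1006+791)/2] = -215/898.5 ≈ -0.2393.
%ΔY = (85,401 − 92,000)/[(92,000+85,401)/2] = -6599/88700.5 ≈ -0.0744.
E_I = %ΔQ/%ΔY ≈ 3.22.
E_I > 1: normal good (luxury).

3.22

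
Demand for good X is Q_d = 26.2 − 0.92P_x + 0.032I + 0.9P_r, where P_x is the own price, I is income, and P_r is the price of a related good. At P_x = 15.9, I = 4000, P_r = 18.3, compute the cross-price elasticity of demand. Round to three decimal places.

0.106

Substituting, Q_d = 26.2 − 0.92(15.9) + 0.032(4000) + 0.9(18.3) = 26.2 − 14.628 + 128 + 16.47 = 156.042.
∂Q_d/∂P_r = +0.9, so E_xy = 0.9·(18.3/156.042) ≈ 0.106.
E_xy > 0: the goods are substitutes.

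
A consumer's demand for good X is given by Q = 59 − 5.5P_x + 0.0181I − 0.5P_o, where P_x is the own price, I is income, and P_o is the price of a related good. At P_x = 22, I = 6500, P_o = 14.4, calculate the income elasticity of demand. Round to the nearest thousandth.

First evaluate Q: 59 − 5.5(22) + 0.0181(6500) − 0.5(14.4) = 59 − 121 + 117.65 − 7.2 = 48.45.
∂Q/∂I = +0.0181, so E_I = 0.0181·(6500/48.45) ≈ 2.428.
E_I > 1: normal good (luxury).

2.428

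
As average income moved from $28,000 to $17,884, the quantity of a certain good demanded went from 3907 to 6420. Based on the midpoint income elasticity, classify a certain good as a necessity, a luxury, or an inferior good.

inferior

%ΔQ = (6420 − 3907)/[(3907+6420)/2] = 2513/5163.5 ≈ 0.4867.
%ΔI = (17,884 − 28,000)/[(28,000+17,884)/2] = -10116/22942 ≈ -0.4409.
E_I = %ΔQ/%ΔI ≈ -1.104.
E_I < 0: inferior good.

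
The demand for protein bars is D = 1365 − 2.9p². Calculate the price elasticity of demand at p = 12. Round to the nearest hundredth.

-0.88

At p = 12, D = 947.4.
dD/dp = −2·2.9·p = −69.6.
Point elasticity E = (dD/dp)·(p/D) = -69.6 × 12/947.4 ≈ -0.88.
|E| < 1, so demand is inelastic at this price.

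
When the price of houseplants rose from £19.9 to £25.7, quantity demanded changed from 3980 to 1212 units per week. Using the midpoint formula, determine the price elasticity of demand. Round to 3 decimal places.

-4.191

%Δq = (1212 − 3980)/[(3980 + 1212)/2] = -2768/2596 ≈ -1.0663.
%Δp = (25.7 − 19.9)/[(19.9 + 25.7)/2] = 5.8/22.8 ≈ 0.2544.
Arc elasticity E = %Δq/%Δp ≈ -1.0663/0.2544 ≈ -4.191.
|E| > 1: demand is elastic over this range.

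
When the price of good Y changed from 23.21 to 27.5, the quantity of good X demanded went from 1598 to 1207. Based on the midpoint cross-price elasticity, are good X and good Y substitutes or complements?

%ΔQ_x = (1207 − 1598)/[(1598+1207)/2] = -391/1402.5 ≈ -0.2788.
%ΔP_y = (27.5 − 23.21)/[(23.21+27.5)/2] ≈ 0.1692.
E_xy = -0.2788/0.1692 ≈ -1.648.
E_xy < 0, so the goods are complements.

complements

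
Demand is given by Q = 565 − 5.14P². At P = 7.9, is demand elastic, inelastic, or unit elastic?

elastic

At P = 7.9, Q = 244.2126.
dQ/dP = −2·5.14·P = −81.212.
Point elasticity E = (dQ/dP)·(P/Q) = -81.212 × 7.9/244.2126 ≈ -2.627.
|E| ≈ 2.627 > 1, so demand is elastic.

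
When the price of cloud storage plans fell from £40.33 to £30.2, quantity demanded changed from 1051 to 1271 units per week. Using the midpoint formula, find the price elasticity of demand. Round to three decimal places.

-0.660

%Δq = (1271 − 1051)/[(1051 + 1271)/2] = 220/1161 ≈ 0.1895.
%Δp = (30.2 − 40.33)/[(40.33 + 30.2)/2] = -10.13/35.265 ≈ -0.2873.
Arc elasticity E = %Δq/%Δp ≈ 0.1895/-0.2873 ≈ -0.660.
|E| < 1: demand is inelastic over this range.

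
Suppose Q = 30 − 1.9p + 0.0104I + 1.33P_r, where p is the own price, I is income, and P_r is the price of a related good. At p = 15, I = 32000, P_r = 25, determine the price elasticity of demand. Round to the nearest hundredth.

At the given point, Q = 30 − 1.9(15) + 0.0104(32000) + 1.33(25) = 30 − 28.5 + 332.8 + 33.25 = 367.55.
∂Q/∂p = −1.9, so E_p = (−1.9)·(15/367.55) ≈ -0.08.
|E_p| < 1: demand is inelastic.

-0.08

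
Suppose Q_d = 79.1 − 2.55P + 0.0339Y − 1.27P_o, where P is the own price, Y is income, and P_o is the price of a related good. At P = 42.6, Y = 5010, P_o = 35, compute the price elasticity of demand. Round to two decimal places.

-1.13

Q_d = 79.1 − 2.55(42.6) + 0.0339(5010) − 1.27(35) = 79.1 − 108.63 + 169.839 − 44.45 = 95.859.
∂Q_d/∂P = −2.55, so E_p = (−2.55)·(42.6/95.859) ≈ -1.13.
|E_p| > 1: demand is elastic.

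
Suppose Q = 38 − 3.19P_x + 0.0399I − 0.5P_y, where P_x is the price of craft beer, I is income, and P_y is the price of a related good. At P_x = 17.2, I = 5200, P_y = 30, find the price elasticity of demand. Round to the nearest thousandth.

-0.312

First evaluate Q: 38 − 3.19(17.2) + 0.0399(5200) − 0.5(30) = 38 − 54.868 + 207.48 − 15 = 175.612.
∂Q/∂P_x = −3.19, so E_p = (−3.19)·(17.2/175.612) ≈ -0.312.
|E_p| < 1: demand is inelastic.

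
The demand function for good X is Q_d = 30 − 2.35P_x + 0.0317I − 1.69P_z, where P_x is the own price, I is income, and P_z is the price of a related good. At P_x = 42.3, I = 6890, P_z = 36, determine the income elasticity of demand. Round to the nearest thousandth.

Substituting, Q_d = 30 − 2.35(42.3) + 0.0317(6890) − 1.69(36) = 30 − 99.405 + 218.413 − 60.84 = 88.168.
∂Q_d/∂I = +0.0317, so E_I = 0.0317·(6890/88.168) ≈ 2.477.
E_I > 1: normal good (luxury).

2.477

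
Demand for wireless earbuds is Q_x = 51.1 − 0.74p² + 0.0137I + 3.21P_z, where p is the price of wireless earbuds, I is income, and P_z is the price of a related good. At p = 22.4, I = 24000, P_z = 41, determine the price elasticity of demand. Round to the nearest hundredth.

-5.30

Q_x = 51.1 − 0.74(22.4)² + 0.0137(24000) + 3.21(41) = 51.1 − 371.3024 + 328.8 + 131.61 = 140.2076.
∂Q_x/∂p = −2·0.74·p = -33.152, so E_p = -33.152·(22.4/140.2076) ≈ -5.30.
|E_p| > 1: demand is elastic.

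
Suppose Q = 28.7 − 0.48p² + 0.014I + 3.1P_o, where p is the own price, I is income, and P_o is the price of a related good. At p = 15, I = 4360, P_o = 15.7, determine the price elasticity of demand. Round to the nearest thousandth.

-7.103

Evaluating quantity at (p, I, P_o) gives Q = 28.7 − 0.48(15)² + 0.014(4360) + 3.1(15.7) = 28.7 − 108 + 61.04 + 48.67 = 30.41.
∂Q/∂p = −2·0.48·p = -14.4, so E_p = -14.4·(15/30.41) ≈ -7.103.
|E_p| > 1: demand is elastic.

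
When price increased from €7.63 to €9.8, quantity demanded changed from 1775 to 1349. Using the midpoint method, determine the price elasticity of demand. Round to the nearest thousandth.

%ΔQ = (1349 − 1775)/[(1775 + 1349)/2] = -426/1562 ≈ -0.2727.
%ΔP = (9.8 − 7.63)/[(7.63 + 9.8)/2] = 2.17/8.715 ≈ 0.2490.
Arc elasticity E = %ΔQ/%ΔP ≈ -0.2727/0.2490 ≈ -1.095.
|E| > 1: demand is elastic over this range.

-1.095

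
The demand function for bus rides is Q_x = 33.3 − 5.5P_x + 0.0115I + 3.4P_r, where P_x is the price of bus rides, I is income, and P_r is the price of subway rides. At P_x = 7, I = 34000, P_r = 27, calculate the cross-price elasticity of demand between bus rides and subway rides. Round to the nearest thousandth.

0.192

At the given point, Q_x = 33.3 − 5.5(7) + 0.0115(34000) + 3.4(27) = 33.3 − 38.5 + 391 + 91.8 = 477.6.
∂Q_x/∂P_r = +3.4, so E_xy = 3.4·(27/477.6) ≈ 0.192.
E_xy > 0: the goods are substitutes.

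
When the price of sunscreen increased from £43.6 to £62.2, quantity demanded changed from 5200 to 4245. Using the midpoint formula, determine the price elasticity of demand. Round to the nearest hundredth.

-0.58

%Δq = (4245 − 5200)/[(5200 + 4245)/2] = -955/4722.5 ≈ -0.2022.
%ΔP = (62.2 − 43.6)/[(43.6 + 62.2)/2] = 18.6/52.9 ≈ 0.3516.
Arc elasticity E = %Δq/%ΔP ≈ -0.2022/0.3516 ≈ -0.58.
|E| < 1: demand is inelastic over this range.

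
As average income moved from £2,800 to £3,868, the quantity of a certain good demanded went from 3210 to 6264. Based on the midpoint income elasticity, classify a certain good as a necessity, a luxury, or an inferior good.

luxury

%ΔQ = (6264 − 3210)/[(3210+6264)/2] = 3054/4737 ≈ 0.6447.
%ΔM = (3,868 − 2,800)/[(2,800+3,868)/2] = 1068/3334 ≈ 0.3203.
E_I = %ΔQ/%ΔM ≈ 2.013.
E_I > 1: normal good (luxury).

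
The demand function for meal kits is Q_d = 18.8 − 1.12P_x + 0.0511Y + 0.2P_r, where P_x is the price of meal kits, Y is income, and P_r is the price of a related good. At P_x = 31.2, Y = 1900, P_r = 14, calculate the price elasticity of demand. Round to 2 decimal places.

First evaluate Q_d: 18.8 − 1.12(31.2) + 0.0511(1900) + 0.2(14) = 18.8 − 34.944 + 97.09 + 2.8 = 83.746.
∂Q_d/∂P_x = −1.12, so E_p = (−1.12)·(31.2/83.746) ≈ -0.42.
|E_p| < 1: demand is inelastic.

-0.42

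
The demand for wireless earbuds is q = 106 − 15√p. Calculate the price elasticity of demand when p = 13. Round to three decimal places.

At p = 13, q = 51.9167.
dq/dp = −15/(2√p) = −15/(2·3.6056).
Point elasticity E = (dq/dp)·(p/q) = -2.0801 × 13/51.9167 ≈ -0.521.
|E| < 1, so demand is inelastic at this price.

-0.521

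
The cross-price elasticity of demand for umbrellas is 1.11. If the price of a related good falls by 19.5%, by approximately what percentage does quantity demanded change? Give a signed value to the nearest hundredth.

-21.65

%ΔQ ≈ E × %ΔP_y = (1.11) × (-19.5%) ≈ -21.65%.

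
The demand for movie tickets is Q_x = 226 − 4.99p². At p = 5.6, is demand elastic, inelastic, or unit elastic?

At p = 5.6, Q_x = 69.5136.
dQ_x/dp = −2·4.99·p = −55.888.
Point elasticity E = (dQ_x/dp)·(p/Q_x) = -55.888 × 5.6/69.5136 ≈ -4.502.
|E| ≈ 4.502 > 1, so demand is elastic.

elastic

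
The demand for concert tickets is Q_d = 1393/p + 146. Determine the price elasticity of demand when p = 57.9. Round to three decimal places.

At p = 57.9, Q_d = 170.0587.
dQ_d/dp = −1393/p² = −0.4155.
Point elasticity E = (dQ_d/dp)·(p/Q_d) = -0.4155 × 57.9/170.0587 ≈ -0.141.
|E| < 1, so demand is inelastic at this price.

-0.141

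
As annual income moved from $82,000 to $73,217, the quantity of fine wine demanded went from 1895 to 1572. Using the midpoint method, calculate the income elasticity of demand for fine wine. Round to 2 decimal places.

%ΔQ = (1572 − 1895)/[(1895+1572)/2] = -323/1733.5 ≈ -0.1863.
%ΔY = (73,217 − 82,000)/[(82,000+73,217)/2] = -8783/77608.5 ≈ -0.1132.
E_I = %ΔQ/%ΔY ≈ 1.65.
E_I > 1: normal good (luxury).

1.65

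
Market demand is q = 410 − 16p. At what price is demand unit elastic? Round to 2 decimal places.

12.81

For linear demand q = a − bp, E = −bp/(a − bp). |E| = 1 ⇒ bp = a − bp ⇒ p = a/(2b).
p = 410/(2·16) ≈ 12.81.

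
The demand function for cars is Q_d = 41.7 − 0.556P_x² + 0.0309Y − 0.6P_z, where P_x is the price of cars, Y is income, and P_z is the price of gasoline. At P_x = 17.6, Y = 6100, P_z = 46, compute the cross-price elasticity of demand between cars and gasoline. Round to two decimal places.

-0.91

Q_d = 41.7 − 0.556(17.6)² + 0.0309(6100) − 0.6(46) = 41.7 − 172.2266 + 188.49 − 27.6 = 30.3634.
∂Q_d/∂P_z = −0.6, so E_xy = -0.6·(46/30.3634) ≈ -0.91.
E_xy < 0: the goods are complements.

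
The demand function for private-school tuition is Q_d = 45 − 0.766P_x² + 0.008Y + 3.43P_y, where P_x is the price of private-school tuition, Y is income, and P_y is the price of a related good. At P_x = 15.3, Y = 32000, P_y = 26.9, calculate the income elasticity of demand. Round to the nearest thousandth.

1.197

Substituting, Q_d = 45 − 0.766(15.3)² + 0.008(32000) + 3.43(26.9) = 45 − 179.3129 + 256 + 92.267 = 213.9541.
∂Q_d/∂Y = +0.008, so E_I = 0.008·(32000/213.9541) ≈ 1.197.
E_I > 1: normal good (luxury).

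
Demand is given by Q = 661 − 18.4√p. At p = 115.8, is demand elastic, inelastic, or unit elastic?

At p = 115.8, Q = 462.9968.
dQ/dp = −18.4/(2√p) = −18.4/(2·10.761).
Point elasticity E = (dQ/dp)·(p/Q) = -0.8549 × 115.8/462.9968 ≈ -0.214.
|E| ≈ 0.214 < 1, so demand is inelastic.

inelastic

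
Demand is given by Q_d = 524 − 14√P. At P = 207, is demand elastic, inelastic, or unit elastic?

At P = 207, Q_d = 322.5751.
dQ_d/dP = −14/(2√P) = −14/(2·14.3875).
Point elasticity E = (dQ_d/dP)·(P/Q_d) = -0.4865 × 207/322.5751 ≈ -0.312.
|E| ≈ 0.312 < 1, so demand is inelastic.

inelastic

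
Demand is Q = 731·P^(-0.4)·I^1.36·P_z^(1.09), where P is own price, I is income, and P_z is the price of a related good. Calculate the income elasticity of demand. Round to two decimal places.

For a Cobb–Douglas (constant-elasticity) form Q = A·I^α·…, the elasticity with respect to I equals the exponent α at every point.
Here the exponent on I is 1.36, so the income elasticity of demand is 1.36.

1.36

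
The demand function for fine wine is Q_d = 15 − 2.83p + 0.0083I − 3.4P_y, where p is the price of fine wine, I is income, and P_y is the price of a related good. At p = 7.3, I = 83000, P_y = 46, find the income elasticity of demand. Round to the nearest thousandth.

1.308

Evaluating quantity at (p, I, P_y) gives Q_d = 15 − 2.83(7.3) + 0.0083(83000) − 3.4(46) = 15 − 20.659 + 688.9 − 156.4 = 526.841.
∂Q_d/∂I = +0.0083, so E_I = 0.0083·(83000/526.841) ≈ 1.308.
E_I > 1: normal good (luxury).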